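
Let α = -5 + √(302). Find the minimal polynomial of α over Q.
m_α(x) = x^2 + 10x - 277

From α + 5 = √(302), squaring gives (α + 5)^2 = 302, i.e. α^2 + 10α + 25 = 302, so α^2 + 10α - 277 = 0. The discriminant of x^2 + 10x - 277 is (10)^2 - 4·(-277) = 100 + 1108 = 1208, and 4·(302) is not a perfect square in Q since 302 is squarefree and ≠ 1. Hence x^2 + 10x - 277 is irreducible over Q and is the minimal polynomial of α.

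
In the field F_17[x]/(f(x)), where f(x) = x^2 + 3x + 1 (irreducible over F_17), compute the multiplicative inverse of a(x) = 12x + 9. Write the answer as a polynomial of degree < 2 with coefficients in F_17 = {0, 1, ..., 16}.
a(x)^(-1) ≡ 13x + 8 (mod f(x))

Since f is irreducible over F_17, F_17[x]/(f) is a field and a(x) ≠ 0 has an inverse. Apply the extended Euclidean algorithm to f(x) and a(x) in F_17[x]: f(x) = (10x + 14)·a(x) + (11). The last nonzero remainder is the constant 11 = gcd(f, a) in F_17. Back-substituting through the division chain expresses 11 = s(x)·a(x) + t(x)·f(x) with s(x) ≡ 7x + 3 (mod f), so (7x + 3)·a(x) ≡ 11 (mod f). Multiplying by 11^(-1) ≡ 14 in F_17 gives a(x)^(-1) ≡ 14·(7x + 3) ≡ 13x + 8 (mod f). Check: (12x + 9)·(13x + 8) = 3x^2 + 9x + 4 ≡ 1 (mod x^2 + 3x + 1).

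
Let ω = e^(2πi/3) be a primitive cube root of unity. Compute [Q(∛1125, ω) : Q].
[Q(∛1125, ω) : Q] = 6

[Q(∛1125):Q] = 3 (min poly x^3 - 1125, irreducible since 1125 is not a perfect cube). [Q(ω):Q] = 2 (min poly x^2 + x + 1). Since Q(∛1125) ⊂ R and ω ∉ R, we have ω ∉ Q(∛1125), so x^2 + x + 1 remains irreducible over Q(∛1125) and [Q(∛1125, ω) : Q(∛1125)] = 2. By the tower law, [Q(∛1125, ω) : Q] = 3 · 2 = 6. (In fact Q(∛1125, ω) is the splitting field of x^3 - 1125 over Q.)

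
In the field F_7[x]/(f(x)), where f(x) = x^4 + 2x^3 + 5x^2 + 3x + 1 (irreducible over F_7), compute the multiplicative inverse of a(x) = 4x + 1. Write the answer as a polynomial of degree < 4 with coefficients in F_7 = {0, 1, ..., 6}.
a(x)^(-1) ≡ 5x^3 + 4x (mod f(x))

Since f is irreducible over F_7, F_7[x]/(f) is a field and a(x) ≠ 0 has an inverse. Apply the extended Euclidean algorithm to f(x) and a(x) in F_7[x]: f(x) = (2x^3 + 3x)·a(x) + (1). The last nonzero remainder is the constant 1 = gcd(f, a) in F_7. Back-substituting through the division chain expresses 1 = s(x)·a(x) + t(x)·f(x) with s(x) ≡ 5x^3 + 4x (mod f), so a(x)^(-1) ≡ s(x) = 5x^3 + 4x (mod f). Check: (4x + 1)·(5x^3 + 4x) = 6x^4 + 5x^3 + 2x^2 + 4x ≡ 1 (mod x^4 + 2x^3 + 5x^2 + 3x + 1).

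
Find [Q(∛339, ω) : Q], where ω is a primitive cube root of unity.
[Q(∛339, ω) : Q] = 6

[Q(∛339):Q] = 3 (min poly x^3 - 339, irreducible since 339 is not a perfect cube). [Q(ω):Q] = 2 (min poly x^2 + x + 1). Since Q(∛339) ⊂ R and ω ∉ R, we have ω ∉ Q(∛339), so x^2 + x + 1 remains irreducible over Q(∛339) and [Q(∛339, ω) : Q(∛339)] = 2. By the tower law, [Q(∛339, ω) : Q] = 3 · 2 = 6. (In fact Q(∛339, ω) is the splitting field of x^3 - 339 over Q.)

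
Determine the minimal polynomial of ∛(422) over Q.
m_α(x) = x^3 - 422

α satisfies α^3 = 422, so x^3 - 422 annihilates α. By the rational root test, a rational root p/q (in lowest terms) of x^3 - 422 would satisfy p^3 = 422 q^3, forcing q = 1 and p^3 = 422; but 422 is not a perfect cube, contradiction. A monic cubic over Q with no rational root is irreducible (any nontrivial factorization would include a linear factor). Hence x^3 - 422 is the minimal polynomial of α, and in particular [Q(α):Q] = 3.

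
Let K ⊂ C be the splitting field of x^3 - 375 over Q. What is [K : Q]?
[K : Q] = 6

The roots of x^3 - 375 are ∛375, ω∛375, ω^2∛375 where ω = e^(2πi/3) is a primitive cube root of unity, so K = Q(∛375, ω). Now [Q(∛375):Q] = 3 (since 375 is not a perfect cube, x^3 - 375 is irreducible) and [Q(ω):Q] = 2. Both 2 and 3 divide [K:Q], and [K:Q] ≤ 3·2 = 6, so [K:Q] = 6. (Equivalently: Q(∛375) ⊂ R but ω ∉ R, so [K : Q(∛375)] = 2.)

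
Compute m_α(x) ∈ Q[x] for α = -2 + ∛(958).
m_α(x) = x^3 + 6x^2 + 12x - 950

Set β = α + 2 = ∛(958), so β^3 = 958. Then (α + 2)^3 - 958 = 0, i.e. α is a root of g(x) = (x + 2)^3 - 958 = x^3 + 6x^2 + 12x - 950. Since g(x) = h(x + 2) where h(x) = x^3 - 958, and h is irreducible over Q (because 958 is not a perfect cube, so h has no rational root, and a monic cubic with no rational root is irreducible), g is also irreducible (irreducibility is preserved under the substitution x → x + 2). Hence m_α(x) = x^3 + 6x^2 + 12x - 950.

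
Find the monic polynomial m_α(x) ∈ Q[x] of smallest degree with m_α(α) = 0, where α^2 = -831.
m_α(x) = x^2 + 831

α satisfies α^2 + 831 = 0, so x^2 + 831 annihilates α. Since d = -831 is squarefree and ≠ 1, it is not a perfect square in Q, so x^2 + 831 has no rational root and is therefore irreducible over Q (a degree-2 polynomial over a field is irreducible iff it has no root). Hence m_α(x) = x^2 + 831.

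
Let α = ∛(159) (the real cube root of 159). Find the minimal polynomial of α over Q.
m_α(x) = x^3 - 159

α satisfies α^3 = 159, so x^3 - 159 annihilates α. By the rational root test, a rational root p/q (in lowest terms) of x^3 - 159 would satisfy p^3 = 159 q^3, forcing q = 1 and p^3 = 159; but 159 is not a perfect cube, contradiction. A monic cubic over Q with no rational root is irreducible (any nontrivial factorization would include a linear factor). Hence x^3 - 159 is the minimal polynomial of α, and in particular [Q(α):Q] = 3.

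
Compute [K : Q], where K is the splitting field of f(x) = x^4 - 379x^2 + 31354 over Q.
[K : Q] = 4

Solving the quadratic in x^2: x^2 = (379 ± √(379^2 - 4·31354))/2 = (379 ± √18225)/2 = (379 ± 135)/2, giving x^2 = 122 or x^2 = 257. So f(x) = (x^2 - 122)(x^2 - 257) and the roots of f are ±√122, ±√257. Hence the splitting field is K = Q(√122, √257). Since 122 and 257 are distinct squarefree integers > 1, their product 31354 is not a perfect square, so √257 ∉ Q(√122). By the tower law [K:Q] = [Q(√122,√257):Q(√122)] · [Q(√122):Q] = 2 · 2 = 4.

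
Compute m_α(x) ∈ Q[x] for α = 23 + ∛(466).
m_α(x) = x^3 - 69x^2 + 1587x - 12633

Set β = α - 23 = ∛(466), so β^3 = 466. Then (α - 23)^3 - 466 = 0, i.e. α is a root of g(x) = (x - 23)^3 - 466 = x^3 - 69x^2 + 1587x - 12633. Since g(x) = h(x - 23) where h(x) = x^3 - 466, and h is irreducible over Q (because 466 is not a perfect cube, so h has no rational root, and a monic cubic with no rational root is irreducible), g is also irreducible (irreducibility is preserved under the substitution x → x - 23). Hence m_α(x) = x^3 - 69x^2 + 1587x - 12633.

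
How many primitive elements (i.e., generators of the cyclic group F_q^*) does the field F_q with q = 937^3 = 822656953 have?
There are φ(822656952) = 253124352 primitive elements

F_q^* is cyclic of order q - 1 = 822656952. A cyclic group of order m has exactly φ(m) generators. Here m = 822656952 = 2^3 · 3^3 · 13 · 292969, so the number of primitive elements is φ(822656952) = 253124352.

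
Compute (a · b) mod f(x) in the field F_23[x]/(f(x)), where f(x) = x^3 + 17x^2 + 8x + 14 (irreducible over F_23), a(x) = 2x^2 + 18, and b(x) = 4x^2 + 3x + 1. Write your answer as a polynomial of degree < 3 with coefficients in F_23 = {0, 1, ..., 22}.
a · b ≡ 12x^2 + 16x + 21 (mod f(x))

Multiply in F_23[x]: a(x)·b(x) = (2x^2 + 18)·(4x^2 + 3x + 1) = 8x^4 + 6x^3 + 5x^2 + 8x + 18. This has degree ≥ 3, so divide by f(x) over F_23: 8x^4 + 6x^3 + 5x^2 + 8x + 18 = (8x + 8)·(x^3 + 17x^2 + 8x + 14) + (12x^2 + 16x + 21). Hence a·b ≡ 12x^2 + 16x + 21 (mod f). (F_23[x]/(f) is a field with 23^3 = 12167 elements since f is irreducible of degree 3.)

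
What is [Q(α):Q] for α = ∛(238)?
[Q(α):Q] = 3

The minimal polynomial of α is x^3 - 238, irreducible over Q since 238 is not a perfect cube (so x^3 - 238 has no rational root). Hence [Q(α):Q] = deg(m_α) = 3.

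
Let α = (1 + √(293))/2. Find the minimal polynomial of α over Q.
m_α(x) = x^2 - x - 73

From 2α - 1 = √(293), squaring gives (2α - 1)^2 = 293, i.e. 4α^2 - 4α + 1 = 293, so α^2 - α + (1 - 293)/4 = 0. Since 293 ≡ 1 (mod 4), (1 - 293)/4 = -73 ∈ Z. The polynomial x^2 - x - 73 has discriminant 1 - 4·(-73) = 293, which is not a perfect square in Q (d = 293 is squarefree and ≠ 1), so x^2 - x - 73 is irreducible over Q. It is the minimal polynomial of α.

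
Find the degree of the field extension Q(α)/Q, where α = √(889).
[Q(α):Q] = 2

[Q(α):Q] equals the degree of the minimal polynomial of α. Here α^2 = 889 and x^2 - 889 is irreducible (d = 889 is squarefree, ≠ 1, hence not a square), so deg(m_α) = 2. Thus [Q(α):Q] = 2.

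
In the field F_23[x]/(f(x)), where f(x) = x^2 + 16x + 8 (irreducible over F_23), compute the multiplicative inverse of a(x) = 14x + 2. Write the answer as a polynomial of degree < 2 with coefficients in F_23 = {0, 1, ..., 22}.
a(x)^(-1) ≡ 20x + 5 (mod f(x))

Since f is irreducible over F_23, F_23[x]/(f) is a field and a(x) ≠ 0 has an inverse. Apply the extended Euclidean algorithm to f(x) and a(x) in F_23[x]: f(x) = (5x + 7)·a(x) + (17). The last nonzero remainder is the constant 17 = gcd(f, a) in F_23. Back-substituting through the division chain expresses 17 = s(x)·a(x) + t(x)·f(x) with s(x) ≡ 18x + 16 (mod f), so (18x + 16)·a(x) ≡ 17 (mod f). Multiplying by 17^(-1) ≡ 19 in F_23 gives a(x)^(-1) ≡ 19·(18x + 16) ≡ 20x + 5 (mod f). Check: (14x + 2)·(20x + 5) = 4x^2 + 18x + 10 ≡ 1 (mod x^2 + 16x + 8).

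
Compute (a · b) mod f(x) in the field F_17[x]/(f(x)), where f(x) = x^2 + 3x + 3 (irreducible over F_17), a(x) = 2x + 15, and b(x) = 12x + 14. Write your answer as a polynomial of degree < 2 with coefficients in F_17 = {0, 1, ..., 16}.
a · b ≡ 2 (mod f(x))

Multiply in F_17[x]: a(x)·b(x) = (2x + 15)·(12x + 14) = 7x^2 + 4x + 6. This has degree ≥ 2, so divide by f(x) over F_17: 7x^2 + 4x + 6 = (7)·(x^2 + 3x + 3) + (2). Hence a·b ≡ 2 (mod f). (F_17[x]/(f) is a field with 17^2 = 289 elements since f is irreducible of degree 2.)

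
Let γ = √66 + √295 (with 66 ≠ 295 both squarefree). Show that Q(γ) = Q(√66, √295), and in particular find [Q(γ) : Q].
[Q(γ) : Q] = 4 (equivalently, Q(γ) = Q(√66, √295))

Obviously Q(γ) ⊆ Q(√66, √295), and [Q(√66, √295):Q] = 4 (since 66, 295 are distinct squarefree integers > 1 with 19470 not a perfect square). To show equality we compute the minimal polynomial of γ. From γ = √66 + √295: γ^2 = 66 + 2√(19470) + 295 = 361 + 2√(19470), so γ^2 - 361 = 2√(19470); squaring, (γ^2 - 361)^2 = 4·19470, i.e. γ^4 - 722γ^2 + 130321 - 77880 = 0, i.e. γ^4 - 722γ^2 + 52441 = 0. So γ is a root of x^4 - 722x^2 + 52441. This polynomial is irreducible over Q: it has no rational root (each ±√66 ± √295 is irrational), and any factorization into two quadratics over Q would force √(19470) ∈ Q (pairing opposite roots) or √66, √295 ∈ Q (other pairings), all impossible. Hence [Q(γ):Q] = 4 = [Q(√66, √295):Q], so Q(γ) = Q(√66, √295).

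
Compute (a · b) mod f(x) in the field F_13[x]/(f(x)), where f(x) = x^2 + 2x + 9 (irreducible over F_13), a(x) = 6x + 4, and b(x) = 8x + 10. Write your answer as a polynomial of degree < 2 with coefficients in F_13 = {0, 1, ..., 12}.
a · b ≡ 9x + 11 (mod f(x))

Multiply in F_13[x]: a(x)·b(x) = (6x + 4)·(8x + 10) = 9x^2 + x + 1. This has degree ≥ 2, so divide by f(x) over F_13: 9x^2 + x + 1 = (9)·(x^2 + 2x + 9) + (9x + 11). Hence a·b ≡ 9x + 11 (mod f). (F_13[x]/(f) is a field with 13^2 = 169 elements since f is irreducible of degree 2.)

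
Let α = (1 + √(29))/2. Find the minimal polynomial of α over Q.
m_α(x) = x^2 - x - 7

From 2α - 1 = √(29), squaring gives (2α - 1)^2 = 29, i.e. 4α^2 - 4α + 1 = 29, so α^2 - α + (1 - 29)/4 = 0. Since 29 ≡ 1 (mod 4), (1 - 29)/4 = -7 ∈ Z. The polynomial x^2 - x - 7 has discriminant 1 - 4·(-7) = 29, which is not a perfect square in Q (d = 29 is squarefree and ≠ 1), so x^2 - x - 7 is irreducible over Q. It is the minimal polynomial of α.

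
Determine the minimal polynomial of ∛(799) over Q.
m_α(x) = x^3 - 799

α satisfies α^3 = 799, so x^3 - 799 annihilates α. By the rational root test, a rational root p/q (in lowest terms) of x^3 - 799 would satisfy p^3 = 799 q^3, forcing q = 1 and p^3 = 799; but 799 is not a perfect cube, contradiction. A monic cubic over Q with no rational root is irreducible (any nontrivial factorization would include a linear factor). Hence x^3 - 799 is the minimal polynomial of α, and in particular [Q(α):Q] = 3.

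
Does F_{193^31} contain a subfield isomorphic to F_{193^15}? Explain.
No: F_{193^15} is not a subfield of F_{193^31}

F_{p^m} embeds in F_{p^n} iff m | n. Here 15 ∤ 31 (since 31 = 2·15 + 1 with remainder 1 ≠ 0), so F_{193^15} is not a subfield of F_{193^31}. Equivalently: if it were, the tower law would give 15 = [F_{193^15}:F_193] dividing [F_{193^31}:F_193] = 31, contradiction.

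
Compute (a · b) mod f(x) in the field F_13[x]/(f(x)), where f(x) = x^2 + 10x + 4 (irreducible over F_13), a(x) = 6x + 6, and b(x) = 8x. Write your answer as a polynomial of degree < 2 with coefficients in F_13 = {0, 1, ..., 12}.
a · b ≡ 10x + 3 (mod f(x))

Multiply in F_13[x]: a(x)·b(x) = (6x + 6)·(8x) = 9x^2 + 9x. This has degree ≥ 2, so divide by f(x) over F_13: 9x^2 + 9x = (9)·(x^2 + 10x + 4) + (10x + 3). Hence a·b ≡ 10x + 3 (mod f). (F_13[x]/(f) is a field with 13^2 = 169 elements since f is irreducible of degree 2.)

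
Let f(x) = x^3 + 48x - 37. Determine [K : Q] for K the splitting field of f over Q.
[K : Q] = 6

By the rational root test, any rational root of the monic integer polynomial f(x) = x^3 + 48x - 37 must be an integer dividing the constant term -37, i.e. one of ±{1, 37}. Evaluating: f(1) = 12, f(-1) = -86, f(37) = 52392, f(-37) = -52466; none is 0, so f has no rational root and is therefore irreducible over Q (a cubic with no linear factor over a field is irreducible). For an irreducible cubic, the Galois group is A_3 or S_3 according as the discriminant disc(f) = -4a^3 - 27b^2 = -4·(48)^3 - 27·(-37)^2 = -479331 is or is not a square in Q. Here disc(f) = -479331 is not a perfect square in Q, so the Galois group of f over Q is not contained in A_3 and must be all of S_3. The splitting field has degree |S_3| = 6 over Q, so [K : Q] = 6.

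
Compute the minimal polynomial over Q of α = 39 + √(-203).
m_α(x) = x^2 - 78x + 1724

From α - 39 = √(-203), squaring gives (α - 39)^2 = -203, i.e. α^2 - 78α + 1521 = -203, so α^2 - 78α + 1724 = 0. The discriminant of x^2 - 78x + 1724 is (-78)^2 - 4·(1724) = 6084 - 6896 = -812, and 4·(-203) is not a perfect square in Q since -203 is squarefree and ≠ 1. Hence x^2 - 78x + 1724 is irreducible over Q and is the minimal polynomial of α.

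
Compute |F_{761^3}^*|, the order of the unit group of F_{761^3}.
|F_{761^3}^*| = 440711080

F_{761^3} has 761^3 = 440711081 elements; its multiplicative group consists of all nonzero elements, so |F_{761^3}^*| = 440711081 - 1 = 440711080. (It is cyclic since any finite subgroup of the multiplicative group of a field is cyclic.)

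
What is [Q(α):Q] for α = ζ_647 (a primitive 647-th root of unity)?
[Q(α):Q] = 646

The minimal polynomial of ζ_647 over Q is the 647-th cyclotomic polynomial Φ_647(x), which is irreducible over Q and has degree φ(647) = 646. Hence [Q(α):Q] = φ(647) = 646.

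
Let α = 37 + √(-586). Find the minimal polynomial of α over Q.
m_α(x) = x^2 - 74x + 1955

From α - 37 = √(-586), squaring gives (α - 37)^2 = -586, i.e. α^2 - 74α + 1369 = -586, so α^2 - 74α + 1955 = 0. The discriminant of x^2 - 74x + 1955 is (-74)^2 - 4·(1955) = 5476 - 7820 = -2344, and 4·(-586) is not a perfect square in Q since -586 is squarefree and ≠ 1. Hence x^2 - 74x + 1955 is irreducible over Q and is the minimal polynomial of α.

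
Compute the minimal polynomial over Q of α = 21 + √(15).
m_α(x) = x^2 - 42x + 426

From α - 21 = √(15), squaring gives (α - 21)^2 = 15, i.e. α^2 - 42α + 441 = 15, so α^2 - 42α + 426 = 0. The discriminant of x^2 - 42x + 426 is (-42)^2 - 4·(426) = 1764 - 1704 = 60, and 4·(15) is not a perfect square in Q since 15 is squarefree and ≠ 1. Hence x^2 - 42x + 426 is irreducible over Q and is the minimal polynomial of α.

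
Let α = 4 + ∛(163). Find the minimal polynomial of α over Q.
m_α(x) = x^3 - 12x^2 + 48x - 227

Set β = α - 4 = ∛(163), so β^3 = 163. Then (α - 4)^3 - 163 = 0, i.e. α is a root of g(x) = (x - 4)^3 - 163 = x^3 - 12x^2 + 48x - 227. Since g(x) = h(x - 4) where h(x) = x^3 - 163, and h is irreducible over Q (because 163 is not a perfect cube, so h has no rational root, and a monic cubic with no rational root is irreducible), g is also irreducible (irreducibility is preserved under the substitution x → x - 4). Hence m_α(x) = x^3 - 12x^2 + 48x - 227.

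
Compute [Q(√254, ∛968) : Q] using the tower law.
[Q(√254, ∛968) : Q] = 6

Let L = Q(√254, ∛968). Since Q(√254) ⊂ L and [Q(√254):Q] = 2, the tower law gives 2 | [L:Q]. Likewise Q(∛968) ⊂ L with [Q(∛968):Q] = 3 (because 968 is not a perfect cube), so 3 | [L:Q]. As gcd(2,3) = 1, [L:Q] is divisible by 6. Conversely L is generated over Q by √254 and ∛968, so [L:Q] ≤ 2·3 = 6. Therefore [Q(√254, ∛968) : Q] = 6.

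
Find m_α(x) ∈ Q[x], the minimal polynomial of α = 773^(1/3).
m_α(x) = x^3 - 773

α satisfies α^3 = 773, so x^3 - 773 annihilates α. By the rational root test, a rational root p/q (in lowest terms) of x^3 - 773 would satisfy p^3 = 773 q^3, forcing q = 1 and p^3 = 773; but 773 is not a perfect cube, contradiction. A monic cubic over Q with no rational root is irreducible (any nontrivial factorization would include a linear factor). Hence x^3 - 773 is the minimal polynomial of α, and in particular [Q(α):Q] = 3.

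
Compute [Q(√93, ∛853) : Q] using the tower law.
[Q(√93, ∛853) : Q] = 6

Let L = Q(√93, ∛853). Since Q(√93) ⊂ L and [Q(√93):Q] = 2, the tower law gives 2 | [L:Q]. Likewise Q(∛853) ⊂ L with [Q(∛853):Q] = 3 (because 853 is not a perfect cube), so 3 | [L:Q]. As gcd(2,3) = 1, [L:Q] is divisible by 6. Conversely L is generated over Q by √93 and ∛853, so [L:Q] ≤ 2·3 = 6. Therefore [Q(√93, ∛853) : Q] = 6.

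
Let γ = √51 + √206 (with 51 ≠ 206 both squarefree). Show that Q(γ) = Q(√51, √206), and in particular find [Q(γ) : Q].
[Q(γ) : Q] = 4 (equivalently, Q(γ) = Q(√51, √206))

Obviously Q(γ) ⊆ Q(√51, √206), and [Q(√51, √206):Q] = 4 (since 51, 206 are distinct squarefree integers > 1 with 10506 not a perfect square). To show equality we compute the minimal polynomial of γ. From γ = √51 + √206: γ^2 = 51 + 2√(10506) + 206 = 257 + 2√(10506), so γ^2 - 257 = 2√(10506); squaring, (γ^2 - 257)^2 = 4·10506, i.e. γ^4 - 514γ^2 + 66049 - 42024 = 0, i.e. γ^4 - 514γ^2 + 24025 = 0. So γ is a root of x^4 - 514x^2 + 24025. This polynomial is irreducible over Q: it has no rational root (each ±√51 ± √206 is irrational), and any factorization into two quadratics over Q would force √(10506) ∈ Q (pairing opposite roots) or √51, √206 ∈ Q (other pairings), all impossible. Hence [Q(γ):Q] = 4 = [Q(√51, √206):Q], so Q(γ) = Q(√51, √206).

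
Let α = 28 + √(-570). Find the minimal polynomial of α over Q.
m_α(x) = x^2 - 56x + 1354

From α - 28 = √(-570), squaring gives (α - 28)^2 = -570, i.e. α^2 - 56α + 784 = -570, so α^2 - 56α + 1354 = 0. The discriminant of x^2 - 56x + 1354 is (-56)^2 - 4·(1354) = 3136 - 5416 = -2280, and 4·(-570) is not a perfect square in Q since -570 is squarefree and ≠ 1. Hence x^2 - 56x + 1354 is irreducible over Q and is the minimal polynomial of α.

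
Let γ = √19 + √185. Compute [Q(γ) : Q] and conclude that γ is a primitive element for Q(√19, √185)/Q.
[Q(γ) : Q] = 4 (equivalently, Q(γ) = Q(√19, √185))

Obviously Q(γ) ⊆ Q(√19, √185), and [Q(√19, √185):Q] = 4 (since 19, 185 are distinct squarefree integers > 1 with 3515 not a perfect square). To show equality we compute the minimal polynomial of γ. From γ = √19 + √185: γ^2 = 19 + 2√(3515) + 185 = 204 + 2√(3515), so γ^2 - 204 = 2√(3515); squaring, (γ^2 - 204)^2 = 4·3515, i.e. γ^4 - 408γ^2 + 41616 - 14060 = 0, i.e. γ^4 - 408γ^2 + 27556 = 0. So γ is a root of x^4 - 408x^2 + 27556. This polynomial is irreducible over Q: it has no rational root (each ±√19 ± √185 is irrational), and any factorization into two quadratics over Q would force √(3515) ∈ Q (pairing opposite roots) or √19, √185 ∈ Q (other pairings), all impossible. Hence [Q(γ):Q] = 4 = [Q(√19, √185):Q], so Q(γ) = Q(√19, √185).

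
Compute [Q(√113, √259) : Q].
[Q(√113, √259) : Q] = 4

[Q(√113):Q] = 2 (min poly x^2 - 113, irreducible since 113 is squarefree > 1). For the top step, suppose √259 ∈ Q(√113), say √259 = c + d√113 with c, d ∈ Q. Squaring: 259 = c^2 + 113d^2 + 2cd√113. Since √113 ∉ Q this forces 2cd = 0. If d = 0 then √259 = c ∈ Q, contradicting 259 squarefree > 1. If c = 0 then 259 = 113d^2, so 113·259 = (113d)^2 is a perfect square in Q — but 113·259 = 29267 is not a perfect square (since 113 and 259 are distinct squarefree integers). Contradiction. Hence √259 ∉ Q(√113), so x^2 - 259 stays irreducible over Q(√113) and [Q(√113, √259) : Q(√113)] = 2. By the tower law, [Q(√113, √259) : Q] = 2 · 2 = 4.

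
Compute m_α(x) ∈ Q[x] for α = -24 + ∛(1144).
m_α(x) = x^3 + 72x^2 + 1728x + 12680

Set β = α + 24 = ∛(1144), so β^3 = 1144. Then (α + 24)^3 - 1144 = 0, i.e. α is a root of g(x) = (x + 24)^3 - 1144 = x^3 + 72x^2 + 1728x + 12680. Since g(x) = h(x + 24) where h(x) = x^3 - 1144, and h is irreducible over Q (because 1144 is not a perfect cube, so h has no rational root, and a monic cubic with no rational root is irreducible), g is also irreducible (irreducibility is preserved under the substitution x → x + 24). Hence m_α(x) = x^3 + 72x^2 + 1728x + 12680.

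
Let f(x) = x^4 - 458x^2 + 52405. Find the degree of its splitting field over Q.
[K : Q] = 4

Solving the quadratic in x^2: x^2 = (458 ± √(458^2 - 4·52405))/2 = (458 ± √144)/2 = (458 ± 12)/2, giving x^2 = 223 or x^2 = 235. So f(x) = (x^2 - 223)(x^2 - 235) and the roots of f are ±√223, ±√235. Hence the splitting field is K = Q(√223, √235). Since 223 and 235 are distinct squarefree integers > 1, their product 52405 is not a perfect square, so √235 ∉ Q(√223). By the tower law [K:Q] = [Q(√223,√235):Q(√223)] · [Q(√223):Q] = 2 · 2 = 4.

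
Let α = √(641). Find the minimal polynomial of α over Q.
m_α(x) = x^2 - 641

α satisfies α^2 - 641 = 0, so x^2 - 641 annihilates α. Since d = 641 is squarefree and ≠ 1, it is not a perfect square in Q, so x^2 - 641 has no rational root and is therefore irreducible over Q (a degree-2 polynomial over a field is irreducible iff it has no root). Hence m_α(x) = x^2 - 641.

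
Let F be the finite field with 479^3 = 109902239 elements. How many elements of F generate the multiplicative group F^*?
There are φ(109902238) = 53438616 primitive elements

F_q^* is cyclic of order q - 1 = 109902238. A cyclic group of order m has exactly φ(m) generators. Here m = 109902238 = 2 · 43 · 239 · 5347, so the number of primitive elements is φ(109902238) = 53438616.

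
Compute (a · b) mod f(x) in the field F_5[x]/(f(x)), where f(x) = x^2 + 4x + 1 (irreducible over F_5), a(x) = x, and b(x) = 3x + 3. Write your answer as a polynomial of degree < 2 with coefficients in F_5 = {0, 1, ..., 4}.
a · b ≡ x + 2 (mod f(x))

Multiply in F_5[x]: a(x)·b(x) = (x)·(3x + 3) = 3x^2 + 3x. This has degree ≥ 2, so divide by f(x) over F_5: 3x^2 + 3x = (3)·(x^2 + 4x + 1) + (x + 2). Hence a·b ≡ x + 2 (mod f). (F_5[x]/(f) is a field with 5^2 = 25 elements since f is irreducible of degree 2.)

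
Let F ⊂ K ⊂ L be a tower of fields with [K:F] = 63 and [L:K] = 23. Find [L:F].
[L:F] = 1449

The tower law says that for any tower of field extensions F ⊂ K ⊂ L with finite degrees, [L:F] = [L:K] · [K:F]. Here this gives [L:F] = 23 · 63 = 1449.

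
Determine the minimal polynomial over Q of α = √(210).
m_α(x) = x^2 - 210

α satisfies α^2 - 210 = 0, so x^2 - 210 annihilates α. Since d = 210 is squarefree and ≠ 1, it is not a perfect square in Q, so x^2 - 210 has no rational root and is therefore irreducible over Q (a degree-2 polynomial over a field is irreducible iff it has no root). Hence m_α(x) = x^2 - 210.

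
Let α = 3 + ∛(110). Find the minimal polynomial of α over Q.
m_α(x) = x^3 - 9x^2 + 27x - 137

Set β = α - 3 = ∛(110), so β^3 = 110. Then (α - 3)^3 - 110 = 0, i.e. α is a root of g(x) = (x - 3)^3 - 110 = x^3 - 9x^2 + 27x - 137. Since g(x) = h(x - 3) where h(x) = x^3 - 110, and h is irreducible over Q (because 110 is not a perfect cube, so h has no rational root, and a monic cubic with no rational root is irreducible), g is also irreducible (irreducibility is preserved under the substitution x → x - 3). Hence m_α(x) = x^3 - 9x^2 + 27x - 137.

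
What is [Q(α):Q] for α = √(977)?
[Q(α):Q] = 2

[Q(α):Q] equals the degree of the minimal polynomial of α. Here α^2 = 977 and x^2 - 977 is irreducible (d = 977 is squarefree, ≠ 1, hence not a square), so deg(m_α) = 2. Thus [Q(α):Q] = 2.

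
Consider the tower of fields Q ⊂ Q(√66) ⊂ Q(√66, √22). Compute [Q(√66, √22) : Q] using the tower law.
[Q(√66, √22) : Q] = 4

[Q(√66):Q] = 2 (min poly x^2 - 66, irreducible since 66 is squarefree > 1). For the top step, suppose √22 ∈ Q(√66), say √22 = c + d√66 with c, d ∈ Q. Squaring: 22 = c^2 + 66d^2 + 2cd√66. Since √66 ∉ Q this forces 2cd = 0. If d = 0 then √22 = c ∈ Q, contradicting 22 squarefree > 1. If c = 0 then 22 = 66d^2, so 66·22 = (66d)^2 is a perfect square in Q — but 66·22 = 1452 is not a perfect square (since 66 and 22 are distinct squarefree integers). Contradiction. Hence √22 ∉ Q(√66), so x^2 - 22 stays irreducible over Q(√66) and [Q(√66, √22) : Q(√66)] = 2. By the tower law, [Q(√66, √22) : Q] = 2 · 2 = 4.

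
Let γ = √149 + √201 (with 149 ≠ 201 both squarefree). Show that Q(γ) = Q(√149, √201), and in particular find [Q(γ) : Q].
[Q(γ) : Q] = 4 (equivalently, Q(γ) = Q(√149, √201))

Obviously Q(γ) ⊆ Q(√149, √201), and [Q(√149, √201):Q] = 4 (since 149, 201 are distinct squarefree integers > 1 with 29949 not a perfect square). To show equality we compute the minimal polynomial of γ. From γ = √149 + √201: γ^2 = 149 + 2√(29949) + 201 = 350 + 2√(29949), so γ^2 - 350 = 2√(29949); squaring, (γ^2 - 350)^2 = 4·29949, i.e. γ^4 - 700γ^2 + 122500 - 119796 = 0, i.e. γ^4 - 700γ^2 + 2704 = 0. So γ is a root of x^4 - 700x^2 + 2704. This polynomial is irreducible over Q: it has no rational root (each ±√149 ± √201 is irrational), and any factorization into two quadratics over Q would force √(29949) ∈ Q (pairing opposite roots) or √149, √201 ∈ Q (other pairings), all impossible. Hence [Q(γ):Q] = 4 = [Q(√149, √201):Q], so Q(γ) = Q(√149, √201).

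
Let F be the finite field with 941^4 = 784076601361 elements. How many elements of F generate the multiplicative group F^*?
There are φ(784076601360) = 187688337408 primitive elements

F_q^* is cyclic of order q - 1 = 784076601360. A cyclic group of order m has exactly φ(m) generators. Here m = 784076601360 = 2^4 · 3 · 5 · 13 · 47 · 157 · 34057, so the number of primitive elements is φ(784076601360) = 187688337408.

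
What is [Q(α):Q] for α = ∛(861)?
[Q(α):Q] = 3

The minimal polynomial of α is x^3 - 861, irreducible over Q since 861 is not a perfect cube (so x^3 - 861 has no rational root). Hence [Q(α):Q] = deg(m_α) = 3.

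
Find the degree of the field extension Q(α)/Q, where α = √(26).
[Q(α):Q] = 2

[Q(α):Q] equals the degree of the minimal polynomial of α. Here α^2 = 26 and x^2 - 26 is irreducible (d = 26 is squarefree, ≠ 1, hence not a square), so deg(m_α) = 2. Thus [Q(α):Q] = 2.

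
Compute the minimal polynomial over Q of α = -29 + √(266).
m_α(x) = x^2 + 58x + 575

From α + 29 = √(266), squaring gives (α + 29)^2 = 266, i.e. α^2 + 58α + 841 = 266, so α^2 + 58α + 575 = 0. The discriminant of x^2 + 58x + 575 is (58)^2 - 4·(575) = 3364 - 2300 = 1064, and 4·(266) is not a perfect square in Q since 266 is squarefree and ≠ 1. Hence x^2 + 58x + 575 is irreducible over Q and is the minimal polynomial of α.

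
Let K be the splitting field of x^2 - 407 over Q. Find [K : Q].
[K : Q] = 2

f(x) = x^2 - 407 factors as (x - √407)(x + √407). The splitting field is K = Q(√407). Since 407 is squarefree and > 1, it is not a perfect square, so x^2 - 407 is irreducible over Q and [Q(√407) : Q] = 2. Hence [K : Q] = 2.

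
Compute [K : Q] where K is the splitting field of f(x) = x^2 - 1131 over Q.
[K : Q] = 2

f(x) = x^2 - 1131 factors as (x - √1131)(x + √1131). The splitting field is K = Q(√1131). Since 1131 is squarefree and > 1, it is not a perfect square, so x^2 - 1131 is irreducible over Q and [Q(√1131) : Q] = 2. Hence [K : Q] = 2.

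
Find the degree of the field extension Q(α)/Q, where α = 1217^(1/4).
[Q(α):Q] = 4

α is a root of x^4 - 1217. By Eisenstein's criterion at the prime p = 1217 (which divides the constant term 1217 but p^2 = 1481089 does not, since 1217 is squarefree), x^4 - 1217 is irreducible over Q. Hence [Q(α):Q] = 4.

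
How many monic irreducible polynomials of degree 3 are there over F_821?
There are 184462280 monic irreducible polynomials of degree 3 over F_821

Each element of F_{821^3} that lies in no proper subfield is a root of exactly one monic irreducible of degree 3 over F_821, and each such polynomial has 3 distinct roots in F_{821^3}. By Möbius inversion the count is N_821(3) = (1/3) Σ_{d|3} μ(3/d) · 821^d = (1/3)(μ(3)·821^1 + μ(1)·821^3) = 553386840/3 = 184462280.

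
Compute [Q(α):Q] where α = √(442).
[Q(α):Q] = 2

[Q(α):Q] equals the degree of the minimal polynomial of α. Here α^2 = 442 and x^2 - 442 is irreducible (d = 442 is squarefree, ≠ 1, hence not a square), so deg(m_α) = 2. Thus [Q(α):Q] = 2.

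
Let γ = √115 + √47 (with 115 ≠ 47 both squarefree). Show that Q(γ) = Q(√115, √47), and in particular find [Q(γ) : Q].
[Q(γ) : Q] = 4 (equivalently, Q(γ) = Q(√115, √47))

Obviously Q(γ) ⊆ Q(√115, √47), and [Q(√115, √47):Q] = 4 (since 115, 47 are distinct squarefree integers > 1 with 5405 not a perfect square). To show equality we compute the minimal polynomial of γ. From γ = √115 + √47: γ^2 = 115 + 2√(5405) + 47 = 162 + 2√(5405), so γ^2 - 162 = 2√(5405); squaring, (γ^2 - 162)^2 = 4·5405, i.e. γ^4 - 324γ^2 + 26244 - 21620 = 0, i.e. γ^4 - 324γ^2 + 4624 = 0. So γ is a root of x^4 - 324x^2 + 4624. This polynomial is irreducible over Q: it has no rational root (each ±√115 ± √47 is irrational), and any factorization into two quadratics over Q would force √(5405) ∈ Q (pairing opposite roots) or √115, √47 ∈ Q (other pairings), all impossible. Hence [Q(γ):Q] = 4 = [Q(√115, √47):Q], so Q(γ) = Q(√115, √47).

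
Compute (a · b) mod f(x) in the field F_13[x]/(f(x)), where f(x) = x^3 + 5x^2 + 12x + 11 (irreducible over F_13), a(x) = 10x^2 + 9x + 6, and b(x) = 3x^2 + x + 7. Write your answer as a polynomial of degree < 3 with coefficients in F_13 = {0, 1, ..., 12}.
a · b ≡ 3x^2 + 3x + 11 (mod f(x))

Multiply in F_13[x]: a(x)·b(x) = (10x^2 + 9x + 6)·(3x^2 + x + 7) = 4x^4 + 11x^3 + 6x^2 + 4x + 3. This has degree ≥ 3, so divide by f(x) over F_13: 4x^4 + 11x^3 + 6x^2 + 4x + 3 = (4x + 4)·(x^3 + 5x^2 + 12x + 11) + (3x^2 + 3x + 11). Hence a·b ≡ 3x^2 + 3x + 11 (mod f). (F_13[x]/(f) is a field with 13^3 = 2197 elements since f is irreducible of degree 3.)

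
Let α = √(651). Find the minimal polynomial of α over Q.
m_α(x) = x^2 - 651

α satisfies α^2 - 651 = 0, so x^2 - 651 annihilates α. Since d = 651 is squarefree and ≠ 1, it is not a perfect square in Q, so x^2 - 651 has no rational root and is therefore irreducible over Q (a degree-2 polynomial over a field is irreducible iff it has no root). Hence m_α(x) = x^2 - 651.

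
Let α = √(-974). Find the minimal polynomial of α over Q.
m_α(x) = x^2 + 974

α satisfies α^2 + 974 = 0, so x^2 + 974 annihilates α. Since d = -974 is squarefree and ≠ 1, it is not a perfect square in Q, so x^2 + 974 has no rational root and is therefore irreducible over Q (a degree-2 polynomial over a field is irreducible iff it has no root). Hence m_α(x) = x^2 + 974.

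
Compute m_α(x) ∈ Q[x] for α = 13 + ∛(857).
m_α(x) = x^3 - 39x^2 + 507x - 3054

Set β = α - 13 = ∛(857), so β^3 = 857. Then (α - 13)^3 - 857 = 0, i.e. α is a root of g(x) = (x - 13)^3 - 857 = x^3 - 39x^2 + 507x - 3054. Since g(x) = h(x - 13) where h(x) = x^3 - 857, and h is irreducible over Q (because 857 is not a perfect cube, so h has no rational root, and a monic cubic with no rational root is irreducible), g is also irreducible (irreducibility is preserved under the substitution x → x - 13). Hence m_α(x) = x^3 - 39x^2 + 507x - 3054.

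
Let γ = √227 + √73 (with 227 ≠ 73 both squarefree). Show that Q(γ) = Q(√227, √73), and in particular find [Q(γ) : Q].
[Q(γ) : Q] = 4 (equivalently, Q(γ) = Q(√227, √73))

Obviously Q(γ) ⊆ Q(√227, √73), and [Q(√227, √73):Q] = 4 (since 227, 73 are distinct squarefree integers > 1 with 16571 not a perfect square). To show equality we compute the minimal polynomial of γ. From γ = √227 + √73: γ^2 = 227 + 2√(16571) + 73 = 300 + 2√(16571), so γ^2 - 300 = 2√(16571); squaring, (γ^2 - 300)^2 = 4·16571, i.e. γ^4 - 600γ^2 + 90000 - 66284 = 0, i.e. γ^4 - 600γ^2 + 23716 = 0. So γ is a root of x^4 - 600x^2 + 23716. This polynomial is irreducible over Q: it has no rational root (each ±√227 ± √73 is irrational), and any factorization into two quadratics over Q would force √(16571) ∈ Q (pairing opposite roots) or √227, √73 ∈ Q (other pairings), all impossible. Hence [Q(γ):Q] = 4 = [Q(√227, √73):Q], so Q(γ) = Q(√227, √73).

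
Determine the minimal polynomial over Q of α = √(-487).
m_α(x) = x^2 + 487

α satisfies α^2 + 487 = 0, so x^2 + 487 annihilates α. Since d = -487 is squarefree and ≠ 1, it is not a perfect square in Q, so x^2 + 487 has no rational root and is therefore irreducible over Q (a degree-2 polynomial over a field is irreducible iff it has no root). Hence m_α(x) = x^2 + 487.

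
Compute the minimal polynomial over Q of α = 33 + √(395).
m_α(x) = x^2 - 66x + 694

From α - 33 = √(395), squaring gives (α - 33)^2 = 395, i.e. α^2 - 66α + 1089 = 395, so α^2 - 66α + 694 = 0. The discriminant of x^2 - 66x + 694 is (-66)^2 - 4·(694) = 4356 - 2776 = 1580, and 4·(395) is not a perfect square in Q since 395 is squarefree and ≠ 1. Hence x^2 - 66x + 694 is irreducible over Q and is the minimal polynomial of α.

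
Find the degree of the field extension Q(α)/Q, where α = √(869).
[Q(α):Q] = 2

[Q(α):Q] equals the degree of the minimal polynomial of α. Here α^2 = 869 and x^2 - 869 is irreducible (d = 869 is squarefree, ≠ 1, hence not a square), so deg(m_α) = 2. Thus [Q(α):Q] = 2.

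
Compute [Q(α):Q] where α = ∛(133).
[Q(α):Q] = 3

The minimal polynomial of α is x^3 - 133, irreducible over Q since 133 is not a perfect cube (so x^3 - 133 has no rational root). Hence [Q(α):Q] = deg(m_α) = 3.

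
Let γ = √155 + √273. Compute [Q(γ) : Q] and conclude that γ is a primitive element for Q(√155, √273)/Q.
[Q(γ) : Q] = 4 (equivalently, Q(γ) = Q(√155, √273))

Obviously Q(γ) ⊆ Q(√155, √273), and [Q(√155, √273):Q] = 4 (since 155, 273 are distinct squarefree integers > 1 with 42315 not a perfect square). To show equality we compute the minimal polynomial of γ. From γ = √155 + √273: γ^2 = 155 + 2√(42315) + 273 = 428 + 2√(42315), so γ^2 - 428 = 2√(42315); squaring, (γ^2 - 428)^2 = 4·42315, i.e. γ^4 - 856γ^2 + 183184 - 169260 = 0, i.e. γ^4 - 856γ^2 + 13924 = 0. So γ is a root of x^4 - 856x^2 + 13924. This polynomial is irreducible over Q: it has no rational root (each ±√155 ± √273 is irrational), and any factorization into two quadratics over Q would force √(42315) ∈ Q (pairing opposite roots) or √155, √273 ∈ Q (other pairings), all impossible. Hence [Q(γ):Q] = 4 = [Q(√155, √273):Q], so Q(γ) = Q(√155, √273).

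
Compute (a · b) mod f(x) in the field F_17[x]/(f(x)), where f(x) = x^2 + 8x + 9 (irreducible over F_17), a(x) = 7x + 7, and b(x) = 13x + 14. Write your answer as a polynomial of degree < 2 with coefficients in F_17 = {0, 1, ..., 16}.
a · b ≡ 5x + 10 (mod f(x))

Multiply in F_17[x]: a(x)·b(x) = (7x + 7)·(13x + 14) = 6x^2 + 2x + 13. This has degree ≥ 2, so divide by f(x) over F_17: 6x^2 + 2x + 13 = (6)·(x^2 + 8x + 9) + (5x + 10). Hence a·b ≡ 5x + 10 (mod f). (F_17[x]/(f) is a field with 17^2 = 289 elements since f is irreducible of degree 2.)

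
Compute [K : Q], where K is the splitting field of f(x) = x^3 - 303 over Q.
[K : Q] = 6

The roots of x^3 - 303 are ∛303, ω∛303, ω^2∛303 where ω = e^(2πi/3) is a primitive cube root of unity, so K = Q(∛303, ω). Now [Q(∛303):Q] = 3 (since 303 is not a perfect cube, x^3 - 303 is irreducible) and [Q(ω):Q] = 2. Both 2 and 3 divide [K:Q], and [K:Q] ≤ 3·2 = 6, so [K:Q] = 6. (Equivalently: Q(∛303) ⊂ R but ω ∉ R, so [K : Q(∛303)] = 2.)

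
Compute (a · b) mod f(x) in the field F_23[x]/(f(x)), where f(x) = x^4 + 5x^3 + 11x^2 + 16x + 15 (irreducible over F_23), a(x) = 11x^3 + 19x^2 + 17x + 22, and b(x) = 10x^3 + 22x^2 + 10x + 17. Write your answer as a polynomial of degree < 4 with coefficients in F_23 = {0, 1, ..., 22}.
a · b ≡ 4x^3 + 12x^2 + 19x + 9 (mod f(x))

Multiply in F_23[x]: a(x)·b(x) = (11x^3 + 19x^2 + 17x + 22)·(10x^3 + 22x^2 + 10x + 17) = 18x^6 + 18x^5 + 8x^4 + 5x^3 + 11x^2 + 3x + 6. This has degree ≥ 4, so divide by f(x) over F_23: 18x^6 + 18x^5 + 8x^4 + 5x^3 + 11x^2 + 3x + 6 = (18x^2 + 20x + 9)·(x^4 + 5x^3 + 11x^2 + 16x + 15) + (4x^3 + 12x^2 + 19x + 9). Hence a·b ≡ 4x^3 + 12x^2 + 19x + 9 (mod f). (F_23[x]/(f) is a field with 23^4 = 279841 elements since f is irreducible of degree 4.)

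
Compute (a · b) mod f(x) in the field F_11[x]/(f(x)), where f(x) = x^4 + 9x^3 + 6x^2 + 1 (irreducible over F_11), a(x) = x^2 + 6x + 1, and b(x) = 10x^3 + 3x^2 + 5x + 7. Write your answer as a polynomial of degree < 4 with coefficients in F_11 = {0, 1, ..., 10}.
a · b ≡ 7x^3 + 4x^2 + 4x + 1 (mod f(x))

Multiply in F_11[x]: a(x)·b(x) = (x^2 + 6x + 1)·(10x^3 + 3x^2 + 5x + 7) = 10x^5 + 8x^4 + 7x^2 + 3x + 7. This has degree ≥ 4, so divide by f(x) over F_11: 10x^5 + 8x^4 + 7x^2 + 3x + 7 = (10x + 6)·(x^4 + 9x^3 + 6x^2 + 1) + (7x^3 + 4x^2 + 4x + 1). Hence a·b ≡ 7x^3 + 4x^2 + 4x + 1 (mod f). (F_11[x]/(f) is a field with 11^4 = 14641 elements since f is irreducible of degree 4.)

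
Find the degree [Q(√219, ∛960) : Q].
[Q(√219, ∛960) : Q] = 6

Let L = Q(√219, ∛960). Since Q(√219) ⊂ L and [Q(√219):Q] = 2, the tower law gives 2 | [L:Q]. Likewise Q(∛960) ⊂ L with [Q(∛960):Q] = 3 (because 960 is not a perfect cube), so 3 | [L:Q]. As gcd(2,3) = 1, [L:Q] is divisible by 6. Conversely L is generated over Q by √219 and ∛960, so [L:Q] ≤ 2·3 = 6. Therefore [Q(√219, ∛960) : Q] = 6.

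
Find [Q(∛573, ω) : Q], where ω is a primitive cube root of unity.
[Q(∛573, ω) : Q] = 6

[Q(∛573):Q] = 3 (min poly x^3 - 573, irreducible since 573 is not a perfect cube). [Q(ω):Q] = 2 (min poly x^2 + x + 1). Since Q(∛573) ⊂ R and ω ∉ R, we have ω ∉ Q(∛573), so x^2 + x + 1 remains irreducible over Q(∛573) and [Q(∛573, ω) : Q(∛573)] = 2. By the tower law, [Q(∛573, ω) : Q] = 3 · 2 = 6. (In fact Q(∛573, ω) is the splitting field of x^3 - 573 over Q.)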